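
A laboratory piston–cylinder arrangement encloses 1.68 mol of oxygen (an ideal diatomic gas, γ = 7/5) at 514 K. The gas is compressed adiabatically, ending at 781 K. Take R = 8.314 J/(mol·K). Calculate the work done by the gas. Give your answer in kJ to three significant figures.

W ≈ -9.32 kJ

Adiabatic ⇒ Q = 0, so W_by = −ΔU = nCᵥ(T₁ − T₂).
Cᵥ = 5R/2 = 20.79 J/(mol·K).
W = (1.68)(20.79)(514 − 781) = -9323 J.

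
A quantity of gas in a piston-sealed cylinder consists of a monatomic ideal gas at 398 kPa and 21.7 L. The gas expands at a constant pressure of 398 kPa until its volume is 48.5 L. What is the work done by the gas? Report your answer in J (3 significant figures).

W ≈ 10700 J

Isobaric: W = P ΔV.
W = (398 kPa)(48.5 − 21.7 L) = (398)(26.8) = 10666 J.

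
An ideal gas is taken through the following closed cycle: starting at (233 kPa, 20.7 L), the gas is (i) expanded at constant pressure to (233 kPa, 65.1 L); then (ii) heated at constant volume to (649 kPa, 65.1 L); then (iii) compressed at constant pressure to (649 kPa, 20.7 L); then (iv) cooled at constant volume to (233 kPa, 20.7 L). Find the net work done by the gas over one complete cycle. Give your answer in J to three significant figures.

W_net ≈ -18500 J

Constant-volume legs do no work.
W(i) = (233)(65.1 − 20.7) = 10345 J; W(iii) = (649)(20.7 − 65.1) = -28816 J.
W_net = 10345 − 28816 = -18470 J (the counter-clockwise enclosed area).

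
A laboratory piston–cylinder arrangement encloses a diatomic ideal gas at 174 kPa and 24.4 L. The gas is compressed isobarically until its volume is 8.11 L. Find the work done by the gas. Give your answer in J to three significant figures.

Isobaric: W = P ΔV.
W = (174 kPa)(8.11 − 24.4 L) = (174)(-16.29) = -2834 J.

W ≈ -2830 J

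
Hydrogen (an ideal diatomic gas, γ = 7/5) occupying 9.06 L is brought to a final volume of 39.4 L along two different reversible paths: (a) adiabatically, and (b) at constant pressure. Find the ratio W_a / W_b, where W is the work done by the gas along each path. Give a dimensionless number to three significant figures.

Path (a) adiabatic: W = P₁V₁(1 − (V₁/V₂)^(γ−1))/(γ−1) → W_a/(P₁V₁) = 1.111.
Path (b) isobaric: W = P₁(V₂ − V₁) → W_b/(P₁V₁) = 3.349.
W_a / W_b = 1.111 / 3.349 = 0.3319.

W_a / W_b ≈ 0.332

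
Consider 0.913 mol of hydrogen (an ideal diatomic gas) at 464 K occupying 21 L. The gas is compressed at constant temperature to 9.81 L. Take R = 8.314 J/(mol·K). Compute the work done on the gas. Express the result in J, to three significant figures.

W ≈ 2680 J

Isothermal: W = nRT ln(V₂/V₁).
W = (0.913)(8.314)(464) × ln(9.81/21)
  = 3522 × -0.7611
W_by_gas = -2681 J; work on gas = −W_by = 2681 J.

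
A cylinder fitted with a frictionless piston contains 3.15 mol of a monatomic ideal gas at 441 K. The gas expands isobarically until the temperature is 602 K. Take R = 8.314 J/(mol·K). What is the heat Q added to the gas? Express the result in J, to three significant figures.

Q ≈ 10500 J

Isobaric: W = nRΔT = (3.15)(8.314)(161) = 4216 J.
ΔU = nCᵥΔT with Cᵥ = 3R/2: ΔU = (3.15)(12.47)(161) = 6325 J.
Q = ΔU + W = 6325 + 4216 = 10541 J.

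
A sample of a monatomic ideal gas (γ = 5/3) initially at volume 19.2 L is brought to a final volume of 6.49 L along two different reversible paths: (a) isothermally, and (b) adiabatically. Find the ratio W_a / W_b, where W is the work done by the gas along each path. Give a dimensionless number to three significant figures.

W_a / W_b ≈ 0.682

Path (a) isothermal: W = P₁V₁ ln(V₂/V₁) → W_a/(P₁V₁) = -1.085.
Path (b) adiabatic: W = P₁V₁(1 − (V₁/V₂)^(γ−1))/(γ−1) → W_b/(P₁V₁) = -1.591.
W_a / W_b = -1.085 / -1.591 = 0.6816.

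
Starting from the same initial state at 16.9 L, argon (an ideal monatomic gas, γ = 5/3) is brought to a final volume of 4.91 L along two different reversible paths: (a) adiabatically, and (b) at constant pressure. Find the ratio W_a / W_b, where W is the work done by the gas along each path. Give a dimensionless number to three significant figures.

Path (a) adiabatic: W = P₁V₁(1 − (V₁/V₂)^(γ−1))/(γ−1) → W_a/(P₁V₁) = -1.919.
Path (b) isobaric: W = P₁(V₂ − V₁) → W_b/(P₁V₁) = -0.7095.
W_a / W_b = -1.919 / -0.7095 = 2.706.

W_a / W_b ≈ 2.71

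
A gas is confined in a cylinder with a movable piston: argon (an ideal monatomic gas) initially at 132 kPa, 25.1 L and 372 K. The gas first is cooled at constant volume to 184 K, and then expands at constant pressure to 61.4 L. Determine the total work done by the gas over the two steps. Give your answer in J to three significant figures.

W_total ≈ 2370 J

Step 1 (isochoric): W = 0 (constant volume).
After step 1: P = 65.29 kPa (V unchanged).
Step 2 (isobaric): W = PΔV = (65.29 kPa)(61.4 − 25.1 L) = 2370 J.
W_total = 0 + 2370 = 2370 J.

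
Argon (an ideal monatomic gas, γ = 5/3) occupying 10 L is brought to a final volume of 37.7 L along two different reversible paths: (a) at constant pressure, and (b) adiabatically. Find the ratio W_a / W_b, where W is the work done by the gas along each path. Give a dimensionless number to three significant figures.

Path (a) isobaric: W = P₁(V₂ − V₁) → W_a/(P₁V₁) = 2.77.
Path (b) adiabatic: W = P₁V₁(1 − (V₁/V₂)^(γ−1))/(γ−1) → W_b/(P₁V₁) = 0.8808.
W_a / W_b = 2.77 / 0.8808 = 3.145.

W_a / W_b ≈ 3.15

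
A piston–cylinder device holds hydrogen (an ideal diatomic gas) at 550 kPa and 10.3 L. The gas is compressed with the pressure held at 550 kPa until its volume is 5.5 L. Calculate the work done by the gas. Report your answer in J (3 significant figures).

Isobaric: W = P ΔV.
W = (550 kPa)(5.5 − 10.3 L) = (550)(-4.8) = -2640 J.

W ≈ -2640 J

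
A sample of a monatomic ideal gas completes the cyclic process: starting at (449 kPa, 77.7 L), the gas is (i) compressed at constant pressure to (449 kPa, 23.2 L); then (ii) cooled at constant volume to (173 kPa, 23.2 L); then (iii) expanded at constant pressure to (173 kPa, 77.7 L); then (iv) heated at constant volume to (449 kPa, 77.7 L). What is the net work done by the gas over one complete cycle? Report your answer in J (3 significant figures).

Constant-volume legs do no work.
W(i) = (449)(23.2 − 77.7) = -24470 J; W(iii) = (173)(77.7 − 23.2) = 9428 J.
W_net = -24470 + 9428 = -15042 J (the counter-clockwise enclosed area).

W_net ≈ -15000 J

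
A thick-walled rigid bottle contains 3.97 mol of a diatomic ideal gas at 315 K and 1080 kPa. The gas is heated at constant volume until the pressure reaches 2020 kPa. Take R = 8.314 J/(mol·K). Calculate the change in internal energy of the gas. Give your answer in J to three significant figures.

Constant volume ⇒ W = 0, so Q = ΔU = nCᵥΔT with Cᵥ = 5R/2 = 20.79 J/(mol·K).
At constant V, T₂/T₁ = P₂/P₁ ⇒ ΔT = T₁(P₂/P₁ − 1) = 315·(2020/1080 − 1) = 274.2 K.
ΔU = (3.97)(20.79)(274.2) = 22623 J.

ΔU ≈ 22600 J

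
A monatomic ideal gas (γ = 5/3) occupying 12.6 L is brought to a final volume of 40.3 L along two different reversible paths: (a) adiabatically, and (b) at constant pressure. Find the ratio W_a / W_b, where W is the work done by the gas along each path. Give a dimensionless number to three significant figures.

W_a / W_b ≈ 0.368

Path (a) adiabatic: W = P₁V₁(1 − (V₁/V₂)^(γ−1))/(γ−1) → W_a/(P₁V₁) = 0.809.
Path (b) isobaric: W = P₁(V₂ − V₁) → W_b/(P₁V₁) = 2.198.
W_a / W_b = 0.809 / 2.198 = 0.368.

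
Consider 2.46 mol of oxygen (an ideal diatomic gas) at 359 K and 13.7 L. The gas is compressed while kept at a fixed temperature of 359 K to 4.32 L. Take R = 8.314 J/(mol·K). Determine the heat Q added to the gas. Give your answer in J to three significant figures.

Isothermal ⇒ ΔU = 0, so Q = W = nRT ln(V₂/V₁).
Q = (2.46)(8.314)(359) ln(4.32/13.7) = 7342 × -1.154 = -8474 J.

Q ≈ -8470 J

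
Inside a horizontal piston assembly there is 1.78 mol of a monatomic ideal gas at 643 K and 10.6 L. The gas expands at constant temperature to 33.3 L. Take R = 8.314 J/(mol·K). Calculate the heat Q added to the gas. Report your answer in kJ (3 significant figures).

Q ≈ 10.9 kJ

Isothermal ⇒ ΔU = 0, so Q = W = nRT ln(V₂/V₁).
Q = (1.78)(8.314)(643) ln(33.3/10.6) = 9516 × 1.145 = 10893 J.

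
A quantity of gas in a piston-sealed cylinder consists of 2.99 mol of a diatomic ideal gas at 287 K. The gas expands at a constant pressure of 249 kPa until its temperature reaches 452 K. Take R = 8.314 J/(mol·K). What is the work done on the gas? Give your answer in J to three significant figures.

W ≈ -4100 J

Isobaric: W = P ΔV = nR ΔT.
W = (2.99)(8.314)(452 − 287) = 4102 J.
Work on gas = −W_by = -4102 J.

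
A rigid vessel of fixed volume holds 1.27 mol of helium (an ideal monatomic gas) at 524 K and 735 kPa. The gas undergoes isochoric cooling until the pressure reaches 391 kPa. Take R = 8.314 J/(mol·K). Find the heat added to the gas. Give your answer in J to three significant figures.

Q ≈ -3880 J

Constant volume ⇒ W = 0, so Q = ΔU = nCᵥΔT with Cᵥ = 3R/2 = 12.47 J/(mol·K).
At constant V, T₂/T₁ = P₂/P₁ ⇒ ΔT = T₁(P₂/P₁ − 1) = 524·(391/735 − 1) = -245.2 K.
ΔU = (1.27)(12.47)(-245.2) = -3884 J.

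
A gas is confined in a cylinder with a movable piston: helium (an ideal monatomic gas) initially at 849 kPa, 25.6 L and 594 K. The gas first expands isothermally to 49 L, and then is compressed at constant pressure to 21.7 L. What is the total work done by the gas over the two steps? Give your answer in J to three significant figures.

Step 1 (isothermal): W = P₁V₁ ln(V₂/V₁) = (21734) ln(49/25.6) = 14111 J.
After step 1: P = 443.6 kPa, V = 49 L, T = 594 K.
Step 2 (isobaric): W = PΔV = (443.6 kPa)(21.7 − 49 L) = -12109 J.
W_total = 14111 − 12109 = 2001 J.

W_total ≈ 2000 J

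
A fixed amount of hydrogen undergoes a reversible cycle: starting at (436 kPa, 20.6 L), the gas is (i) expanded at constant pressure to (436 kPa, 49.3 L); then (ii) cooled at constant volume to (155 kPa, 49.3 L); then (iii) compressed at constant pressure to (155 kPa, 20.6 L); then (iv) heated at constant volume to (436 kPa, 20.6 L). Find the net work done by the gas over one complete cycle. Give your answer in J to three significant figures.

Constant-volume legs do no work.
W(i) = (436)(49.3 − 20.6) = 12513 J; W(iii) = (155)(20.6 − 49.3) = -4448 J.
W_net = 12513 − 4448 = 8065 J (the clockwise enclosed area).

W_net ≈ 8060 J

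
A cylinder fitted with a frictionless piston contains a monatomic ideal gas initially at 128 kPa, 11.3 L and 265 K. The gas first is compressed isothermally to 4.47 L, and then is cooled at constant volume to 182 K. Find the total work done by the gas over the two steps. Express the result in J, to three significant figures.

Step 1 (isothermal): W = P₁V₁ ln(V₂/V₁) = (1446) ln(4.47/11.3) = -1341 J.
Step 2 (isochoric): W = 0 (constant volume).
W_total = -1341 + 0 = -1341 J.

W_total ≈ -1340 J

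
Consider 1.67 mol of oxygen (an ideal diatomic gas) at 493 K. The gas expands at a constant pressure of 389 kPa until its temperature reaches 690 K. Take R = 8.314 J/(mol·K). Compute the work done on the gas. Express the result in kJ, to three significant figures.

W ≈ -2.74 kJ

Isobaric: W = P ΔV = nR ΔT.
W = (1.67)(8.314)(690 − 493) = 2735 J.
Work on gas = −W_by = -2735 J.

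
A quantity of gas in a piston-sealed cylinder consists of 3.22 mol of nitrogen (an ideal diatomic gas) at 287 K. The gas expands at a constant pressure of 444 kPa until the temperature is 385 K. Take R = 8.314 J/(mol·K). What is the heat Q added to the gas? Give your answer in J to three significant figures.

Q ≈ 9180 J

Isobaric: W = nRΔT = (3.22)(8.314)(98) = 2624 J.
ΔU = nCᵥΔT with Cᵥ = 5R/2: ΔU = (3.22)(20.79)(98) = 6559 J.
Q = ΔU + W = 6559 + 2624 = 9182 J.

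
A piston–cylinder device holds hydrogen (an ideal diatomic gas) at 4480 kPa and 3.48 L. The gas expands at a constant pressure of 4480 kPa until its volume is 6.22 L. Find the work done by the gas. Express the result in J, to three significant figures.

W ≈ 12300 J

Isobaric: W = P ΔV.
W = (4480 kPa)(6.22 − 3.48 L) = (4480)(2.74) = 12275 J.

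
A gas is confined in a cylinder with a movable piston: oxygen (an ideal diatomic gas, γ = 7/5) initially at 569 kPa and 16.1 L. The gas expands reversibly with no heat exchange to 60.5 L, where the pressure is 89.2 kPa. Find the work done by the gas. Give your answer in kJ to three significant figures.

W ≈ 9.41 kJ

Adiabatic: W = (P₁V₁ − P₂V₂)/(γ − 1) with γ = 7/5.
P₁V₁ = 9161 J, P₂V₂ = 5397 J.
W = (9161 − 5397) / 0.4 = 9411 J.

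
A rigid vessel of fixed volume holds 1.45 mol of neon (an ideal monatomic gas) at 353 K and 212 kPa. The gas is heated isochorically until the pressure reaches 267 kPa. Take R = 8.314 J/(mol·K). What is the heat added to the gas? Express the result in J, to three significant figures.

Q ≈ 1660 J

Constant volume ⇒ W = 0, so Q = ΔU = nCᵥΔT with Cᵥ = 3R/2 = 12.47 J/(mol·K).
At constant V, T₂/T₁ = P₂/P₁ ⇒ ΔT = T₁(P₂/P₁ − 1) = 353·(267/212 − 1) = 91.58 K.
ΔU = (1.45)(12.47)(91.58) = 1656 J.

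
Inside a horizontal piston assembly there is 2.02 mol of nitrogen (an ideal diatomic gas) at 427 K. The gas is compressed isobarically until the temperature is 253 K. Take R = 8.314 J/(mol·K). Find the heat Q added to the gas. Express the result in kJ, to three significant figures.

Q ≈ -10.2 kJ

Isobaric: W = nRΔT = (2.02)(8.314)(-174) = -2922 J.
ΔU = nCᵥΔT with Cᵥ = 5R/2: ΔU = (2.02)(20.79)(-174) = -7306 J.
Q = ΔU + W = -7306 − 2922 = -10228 J.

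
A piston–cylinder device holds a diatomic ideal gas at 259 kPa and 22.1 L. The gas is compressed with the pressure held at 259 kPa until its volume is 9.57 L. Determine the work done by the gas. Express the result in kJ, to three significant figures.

W ≈ -3.25 kJ

Isobaric: W = P ΔV.
W = (259 kPa)(9.57 − 22.1 L) = (259)(-12.53) = -3245 J.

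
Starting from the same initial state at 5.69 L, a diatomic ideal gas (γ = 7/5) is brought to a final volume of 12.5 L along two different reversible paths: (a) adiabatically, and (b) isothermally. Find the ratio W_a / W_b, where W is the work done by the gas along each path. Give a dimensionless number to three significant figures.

Path (a) adiabatic: W = P₁V₁(1 − (V₁/V₂)^(γ−1))/(γ−1) → W_a/(P₁V₁) = 0.6752.
Path (b) isothermal: W = P₁V₁ ln(V₂/V₁) → W_b/(P₁V₁) = 0.787.
W_a / W_b = 0.6752 / 0.787 = 0.8579.

W_a / W_b ≈ 0.858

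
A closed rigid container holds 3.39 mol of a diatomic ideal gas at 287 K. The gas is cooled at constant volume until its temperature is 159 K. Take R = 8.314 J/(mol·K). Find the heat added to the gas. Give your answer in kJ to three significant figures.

Constant volume ⇒ W = 0, so Q = ΔU = nCᵥΔT with Cᵥ = 5R/2 = 20.79 J/(mol·K).
ΔU = (3.39)(20.79)(159 − 287) = -9019 J.

Q ≈ -9.02 kJ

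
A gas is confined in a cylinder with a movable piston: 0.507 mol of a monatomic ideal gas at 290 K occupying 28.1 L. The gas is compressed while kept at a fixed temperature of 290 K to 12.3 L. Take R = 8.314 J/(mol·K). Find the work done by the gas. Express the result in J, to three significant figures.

Isothermal: W = nRT ln(V₂/V₁).
W = (0.507)(8.314)(290) × ln(12.3/28.1)
  = 1222 × -0.8262
W_by_gas = -1010 J.

W ≈ -1010 J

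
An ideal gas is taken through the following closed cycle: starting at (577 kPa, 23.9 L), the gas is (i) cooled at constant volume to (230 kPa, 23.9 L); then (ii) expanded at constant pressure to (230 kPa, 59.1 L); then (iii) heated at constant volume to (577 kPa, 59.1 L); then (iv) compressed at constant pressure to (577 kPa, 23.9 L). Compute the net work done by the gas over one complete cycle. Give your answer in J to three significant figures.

W_net ≈ -12200 J

Constant-volume legs do no work.
W(ii) = (230)(59.1 − 23.9) = 8096 J; W(iv) = (577)(23.9 − 59.1) = -20310 J.
W_net = 8096 − 20310 = -12214 J (the counter-clockwise enclosed area).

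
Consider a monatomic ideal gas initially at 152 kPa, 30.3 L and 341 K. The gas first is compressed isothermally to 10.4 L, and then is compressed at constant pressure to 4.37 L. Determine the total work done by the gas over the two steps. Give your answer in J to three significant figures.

Step 1 (isothermal): W = P₁V₁ ln(V₂/V₁) = (4606) ln(10.4/30.3) = -4925 J.
After step 1: P = 442.8 kPa, V = 10.4 L, T = 341 K.
Step 2 (isobaric): W = PΔV = (442.8 kPa)(4.37 − 10.4 L) = -2670 J.
W_total = -4925 − 2670 = -7595 J.

W_total ≈ -7600 J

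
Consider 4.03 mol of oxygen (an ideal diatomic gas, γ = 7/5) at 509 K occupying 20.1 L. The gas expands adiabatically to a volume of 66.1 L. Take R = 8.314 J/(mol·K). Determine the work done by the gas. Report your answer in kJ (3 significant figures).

W ≈ 16.2 kJ

Adiabatic: TV^(γ−1) = const with γ = 7/5.
T₂ = T₁ (V₁/V₂)^(γ−1) = 509 × (20.1/66.1)^0.4 = 509 × 0.6212 = 316.2 K.
W_by = nCᵥ(T₁ − T₂) = (4.03)(20.79)(509 − 316.2) = 16152 J.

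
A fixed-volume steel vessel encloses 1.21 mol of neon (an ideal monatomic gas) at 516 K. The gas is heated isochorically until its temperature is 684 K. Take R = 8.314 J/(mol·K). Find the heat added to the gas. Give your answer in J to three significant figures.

Q ≈ 2540 J

Constant volume ⇒ W = 0, so Q = ΔU = nCᵥΔT with Cᵥ = 3R/2 = 12.47 J/(mol·K).
ΔU = (1.21)(12.47)(684 − 516) = 2535 J.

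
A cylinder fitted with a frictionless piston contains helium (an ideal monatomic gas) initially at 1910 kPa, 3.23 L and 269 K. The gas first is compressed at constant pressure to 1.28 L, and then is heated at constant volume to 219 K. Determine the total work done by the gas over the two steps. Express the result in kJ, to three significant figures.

W_total ≈ -3.72 kJ

Step 1 (isobaric): W = PΔV = (1910 kPa)(1.28 − 3.23 L) = -3724 J.
Step 2 (isochoric): W = 0 (constant volume).
W_total = -3724 + 0 = -3724 J.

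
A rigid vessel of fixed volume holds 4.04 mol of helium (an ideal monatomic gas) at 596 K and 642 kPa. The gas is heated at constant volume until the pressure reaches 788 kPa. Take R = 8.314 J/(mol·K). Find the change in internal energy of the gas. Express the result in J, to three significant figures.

Constant volume ⇒ W = 0, so Q = ΔU = nCᵥΔT with Cᵥ = 3R/2 = 12.47 J/(mol·K).
At constant V, T₂/T₁ = P₂/P₁ ⇒ ΔT = T₁(P₂/P₁ − 1) = 596·(788/642 − 1) = 135.5 K.
ΔU = (4.04)(12.47)(135.5) = 6829 J.

ΔU ≈ 6830 J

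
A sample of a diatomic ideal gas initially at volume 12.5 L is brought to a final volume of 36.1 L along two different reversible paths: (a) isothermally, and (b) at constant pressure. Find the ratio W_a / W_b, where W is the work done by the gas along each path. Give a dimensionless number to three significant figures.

W_a / W_b ≈ 0.562

Path (a) isothermal: W = P₁V₁ ln(V₂/V₁) → W_a/(P₁V₁) = 1.061.
Path (b) isobaric: W = P₁(V₂ − V₁) → W_b/(P₁V₁) = 1.888.
W_a / W_b = 1.061 / 1.888 = 0.5617.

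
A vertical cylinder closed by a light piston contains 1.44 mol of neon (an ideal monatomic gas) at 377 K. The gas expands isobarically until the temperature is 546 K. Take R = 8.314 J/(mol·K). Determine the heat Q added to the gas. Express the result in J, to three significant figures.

Isobaric: W = nRΔT = (1.44)(8.314)(169) = 2023 J.
ΔU = nCᵥΔT with Cᵥ = 3R/2: ΔU = (1.44)(12.47)(169) = 3035 J.
Q = ΔU + W = 3035 + 2023 = 5058 J.

Q ≈ 5060 J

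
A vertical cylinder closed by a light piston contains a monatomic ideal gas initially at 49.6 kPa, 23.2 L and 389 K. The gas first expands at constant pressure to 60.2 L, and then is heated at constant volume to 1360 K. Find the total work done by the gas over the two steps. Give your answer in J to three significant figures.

Step 1 (isobaric): W = PΔV = (49.6 kPa)(60.2 − 23.2 L) = 1835 J.
Step 2 (isochoric): W = 0 (constant volume).
W_total = 1835 + 0 = 1835 J.

W_total ≈ 1840 J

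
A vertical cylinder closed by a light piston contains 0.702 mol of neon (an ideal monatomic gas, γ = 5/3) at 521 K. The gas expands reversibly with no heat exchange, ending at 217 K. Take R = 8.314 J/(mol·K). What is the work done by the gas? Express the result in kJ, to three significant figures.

W ≈ 2.66 kJ

Adiabatic ⇒ Q = 0, so W_by = −ΔU = nCᵥ(T₁ − T₂).
Cᵥ = 3R/2 = 12.47 J/(mol·K).
W = (0.702)(12.47)(521 − 217) = 2661 J.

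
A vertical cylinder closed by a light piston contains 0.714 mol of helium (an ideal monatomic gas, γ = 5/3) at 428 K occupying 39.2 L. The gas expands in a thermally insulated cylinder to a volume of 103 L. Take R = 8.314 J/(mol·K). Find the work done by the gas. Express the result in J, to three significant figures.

Adiabatic: TV^(γ−1) = const with γ = 5/3.
T₂ = T₁ (V₁/V₂)^(γ−1) = 428 × (39.2/103)^0.667 = 428 × 0.5252 = 224.8 K.
W_by = nCᵥ(T₁ − T₂) = (0.714)(12.47)(428 − 224.8) = 1810 J.

W ≈ 1810 J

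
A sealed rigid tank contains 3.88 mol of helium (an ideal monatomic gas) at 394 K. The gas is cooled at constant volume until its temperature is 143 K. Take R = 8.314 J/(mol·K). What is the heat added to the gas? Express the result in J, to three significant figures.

Constant volume ⇒ W = 0, so Q = ΔU = nCᵥΔT with Cᵥ = 3R/2 = 12.47 J/(mol·K).
ΔU = (3.88)(12.47)(143 − 394) = -12145 J.

Q ≈ -12100 J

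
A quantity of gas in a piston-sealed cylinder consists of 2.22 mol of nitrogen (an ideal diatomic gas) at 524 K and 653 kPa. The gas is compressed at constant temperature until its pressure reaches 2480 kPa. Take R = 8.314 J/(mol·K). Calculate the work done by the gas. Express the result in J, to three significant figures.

Isothermal process: W = nRT ln(V₂/V₁) = nRT ln(P₁/P₂).
W = (2.22)(8.314)(524) × ln(653/2480)
  = 9672 × ln(0.2633) = 9672 × -1.334
W_by_gas = -12906 J.

W ≈ -12900 J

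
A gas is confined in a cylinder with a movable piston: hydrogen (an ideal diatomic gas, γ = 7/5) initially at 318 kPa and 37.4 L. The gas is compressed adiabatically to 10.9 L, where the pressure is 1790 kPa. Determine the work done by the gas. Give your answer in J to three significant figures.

Adiabatic: W = (P₁V₁ − P₂V₂)/(γ − 1) with γ = 7/5.
P₁V₁ = 11893 J, P₂V₂ = 19511 J.
W = (11893 − 19511) / 0.4 = -19045 J.

W ≈ -19000 J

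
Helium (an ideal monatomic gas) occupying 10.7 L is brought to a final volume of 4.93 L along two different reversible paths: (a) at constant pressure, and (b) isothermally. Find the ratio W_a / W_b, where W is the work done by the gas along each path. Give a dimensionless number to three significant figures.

Path (a) isobaric: W = P₁(V₂ − V₁) → W_a/(P₁V₁) = -0.5393.
Path (b) isothermal: W = P₁V₁ ln(V₂/V₁) → W_b/(P₁V₁) = -0.7749.
W_a / W_b = -0.5393 / -0.7749 = 0.6959.

W_a / W_b ≈ 0.696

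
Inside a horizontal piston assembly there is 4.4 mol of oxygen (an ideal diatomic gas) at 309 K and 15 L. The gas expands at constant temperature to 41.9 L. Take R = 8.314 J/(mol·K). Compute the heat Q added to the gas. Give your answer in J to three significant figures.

Q ≈ 11600 J

Isothermal ⇒ ΔU = 0, so Q = W = nRT ln(V₂/V₁).
Q = (4.4)(8.314)(309) ln(41.9/15) = 11304 × 1.027 = 11612 J.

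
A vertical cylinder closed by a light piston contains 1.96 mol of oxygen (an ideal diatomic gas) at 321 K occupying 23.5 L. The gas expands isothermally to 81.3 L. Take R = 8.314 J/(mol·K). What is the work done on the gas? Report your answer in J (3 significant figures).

Isothermal: W = nRT ln(V₂/V₁).
W = (1.96)(8.314)(321) × ln(81.3/23.5)
  = 5231 × 1.241
W_by_gas = 6492 J; work on gas = −W_by = -6492 J.

W ≈ -6490 J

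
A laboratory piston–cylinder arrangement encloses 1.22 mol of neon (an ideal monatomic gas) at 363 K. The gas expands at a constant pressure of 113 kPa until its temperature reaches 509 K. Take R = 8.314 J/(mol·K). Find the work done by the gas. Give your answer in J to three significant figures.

W ≈ 1480 J

Isobaric: W = P ΔV = nR ΔT.
W = (1.22)(8.314)(509 − 363) = 1481 J.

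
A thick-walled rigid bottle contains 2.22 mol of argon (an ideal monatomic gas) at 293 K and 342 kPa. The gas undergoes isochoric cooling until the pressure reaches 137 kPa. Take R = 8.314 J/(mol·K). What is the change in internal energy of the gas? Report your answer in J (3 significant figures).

Constant volume ⇒ W = 0, so Q = ΔU = nCᵥΔT with Cᵥ = 3R/2 = 12.47 J/(mol·K).
At constant V, T₂/T₁ = P₂/P₁ ⇒ ΔT = T₁(P₂/P₁ − 1) = 293·(137/342 − 1) = -175.6 K.
ΔU = (2.22)(12.47)(-175.6) = -4862 J.

ΔU ≈ -4860 J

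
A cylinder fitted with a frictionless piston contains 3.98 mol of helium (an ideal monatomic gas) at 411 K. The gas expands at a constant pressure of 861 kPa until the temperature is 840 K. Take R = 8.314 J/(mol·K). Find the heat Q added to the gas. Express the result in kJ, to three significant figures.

Isobaric: W = nRΔT = (3.98)(8.314)(429) = 14195 J.
ΔU = nCᵥΔT with Cᵥ = 3R/2: ΔU = (3.98)(12.47)(429) = 21293 J.
Q = ΔU + W = 21293 + 14195 = 35489 J.

Q ≈ 35.5 kJ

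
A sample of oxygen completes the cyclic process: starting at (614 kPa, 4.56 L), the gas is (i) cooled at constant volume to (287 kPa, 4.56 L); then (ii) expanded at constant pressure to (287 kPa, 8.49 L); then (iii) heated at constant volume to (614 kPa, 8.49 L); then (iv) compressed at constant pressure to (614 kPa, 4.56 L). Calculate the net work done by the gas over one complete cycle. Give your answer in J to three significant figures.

W_net ≈ -1290 J

Constant-volume legs do no work.
W(ii) = (287)(8.49 − 4.56) = 1128 J; W(iv) = (614)(4.56 − 8.49) = -2413 J.
W_net = 1128 − 2413 = -1285 J (the counter-clockwise enclosed area).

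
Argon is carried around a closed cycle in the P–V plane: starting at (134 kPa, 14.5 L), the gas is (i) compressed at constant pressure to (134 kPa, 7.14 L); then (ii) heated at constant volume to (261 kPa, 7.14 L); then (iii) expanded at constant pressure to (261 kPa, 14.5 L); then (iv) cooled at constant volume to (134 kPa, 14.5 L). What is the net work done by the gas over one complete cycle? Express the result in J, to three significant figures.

W_net ≈ 935 J

Constant-volume legs do no work.
W(i) = (134)(7.14 − 14.5) = -986.2 J; W(iii) = (261)(14.5 − 7.14) = 1921 J.
W_net = -986.2 + 1921 = 934.7 J (the clockwise enclosed area).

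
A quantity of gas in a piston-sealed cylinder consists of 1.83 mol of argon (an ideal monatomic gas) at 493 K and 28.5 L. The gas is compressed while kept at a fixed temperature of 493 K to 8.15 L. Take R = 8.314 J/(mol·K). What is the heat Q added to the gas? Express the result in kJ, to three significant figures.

Isothermal ⇒ ΔU = 0, so Q = W = nRT ln(V₂/V₁).
Q = (1.83)(8.314)(493) ln(8.15/28.5) = 7501 × -1.252 = -9390 J.

Q ≈ -9.39 kJ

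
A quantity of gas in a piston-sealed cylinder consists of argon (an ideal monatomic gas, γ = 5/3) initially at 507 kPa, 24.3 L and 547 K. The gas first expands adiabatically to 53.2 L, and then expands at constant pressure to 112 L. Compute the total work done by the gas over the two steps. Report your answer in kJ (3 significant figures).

Step 1 (adiabatic): W = (P₁V₁ − P₂V₂)/(γ−1) = (12320 − 7307)/0.667 = 7520 J.
After step 1: P = 137.4 kPa, V = 53.2 L, T = 324.4 K.
Step 2 (isobaric): W = PΔV = (137.4 kPa)(112 − 53.2 L) = 8076 J.
W_total = 7520 + 8076 = 15596 J.

W_total ≈ 15.6 kJ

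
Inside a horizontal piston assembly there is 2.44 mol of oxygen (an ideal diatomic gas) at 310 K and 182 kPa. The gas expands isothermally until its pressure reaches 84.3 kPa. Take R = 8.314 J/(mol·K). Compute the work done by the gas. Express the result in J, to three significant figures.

Isothermal process: W = nRT ln(V₂/V₁) = nRT ln(P₁/P₂).
W = (2.44)(8.314)(310) × ln(182/84.3)
  = 6289 × ln(2.159) = 6289 × 0.7696
W_by_gas = 4840 J.

W ≈ 4840 J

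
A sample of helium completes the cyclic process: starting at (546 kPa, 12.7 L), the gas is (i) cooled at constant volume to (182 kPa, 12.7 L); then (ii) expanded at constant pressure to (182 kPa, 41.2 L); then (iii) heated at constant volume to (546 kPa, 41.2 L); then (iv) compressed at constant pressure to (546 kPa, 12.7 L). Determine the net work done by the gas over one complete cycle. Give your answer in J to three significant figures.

Constant-volume legs do no work.
W(ii) = (182)(41.2 − 12.7) = 5187 J; W(iv) = (546)(12.7 − 41.2) = -15561 J.
W_net = 5187 − 15561 = -10374 J (the counter-clockwise enclosed area).

W_net ≈ -10400 J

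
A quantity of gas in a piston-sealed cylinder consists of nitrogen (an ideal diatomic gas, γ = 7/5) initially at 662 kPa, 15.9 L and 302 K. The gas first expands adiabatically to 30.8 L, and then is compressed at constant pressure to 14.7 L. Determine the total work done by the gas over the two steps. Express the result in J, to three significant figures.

W_total ≈ 1890 J

Step 1 (adiabatic): W = (P₁V₁ − P₂V₂)/(γ−1) = (10526 − 8080)/0.4 = 6115 J.
After step 1: P = 262.3 kPa, V = 30.8 L, T = 231.8 K.
Step 2 (isobaric): W = PΔV = (262.3 kPa)(14.7 − 30.8 L) = -4223 J.
W_total = 6115 − 4223 = 1892 J.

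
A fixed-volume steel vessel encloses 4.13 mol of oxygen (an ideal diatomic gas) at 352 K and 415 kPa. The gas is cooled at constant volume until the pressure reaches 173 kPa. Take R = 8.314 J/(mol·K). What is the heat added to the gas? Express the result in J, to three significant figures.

Q ≈ -17600 J

Constant volume ⇒ W = 0, so Q = ΔU = nCᵥΔT with Cᵥ = 5R/2 = 20.79 J/(mol·K).
At constant V, T₂/T₁ = P₂/P₁ ⇒ ΔT = T₁(P₂/P₁ − 1) = 352·(173/415 − 1) = -205.3 K.
ΔU = (4.13)(20.79)(-205.3) = -17620 J.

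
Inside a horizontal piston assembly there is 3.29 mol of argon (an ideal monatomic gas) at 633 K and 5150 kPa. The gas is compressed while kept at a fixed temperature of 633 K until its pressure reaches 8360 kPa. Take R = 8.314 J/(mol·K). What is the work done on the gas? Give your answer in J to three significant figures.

Isothermal process: W = nRT ln(V₂/V₁) = nRT ln(P₁/P₂).
W = (3.29)(8.314)(633) × ln(5150/8360)
  = 17314 × ln(0.616) = 17314 × -0.4845
W_by_gas = -8388 J; work on gas = −W_by = 8388 J.

W ≈ 8390 J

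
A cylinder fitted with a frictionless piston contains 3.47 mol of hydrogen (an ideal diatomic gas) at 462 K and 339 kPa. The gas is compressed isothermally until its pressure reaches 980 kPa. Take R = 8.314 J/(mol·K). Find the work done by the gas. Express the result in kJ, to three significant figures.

W ≈ -14.1 kJ

Isothermal process: W = nRT ln(V₂/V₁) = nRT ln(P₁/P₂).
W = (3.47)(8.314)(462) × ln(339/980)
  = 13329 × ln(0.3459) = 13329 × -1.062
W_by_gas = -14149 J.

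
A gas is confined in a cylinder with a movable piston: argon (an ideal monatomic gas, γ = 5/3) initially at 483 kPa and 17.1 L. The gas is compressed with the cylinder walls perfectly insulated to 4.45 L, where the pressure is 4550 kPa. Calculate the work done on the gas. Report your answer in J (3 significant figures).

Adiabatic: W = (P₁V₁ − P₂V₂)/(γ − 1) with γ = 5/3.
P₁V₁ = 8259 J, P₂V₂ = 20248 J.
W = (8259 − 20248) / 0.6667 = -17982 J.
Work on gas = −W_by = 17982 J.

W ≈ 18000 J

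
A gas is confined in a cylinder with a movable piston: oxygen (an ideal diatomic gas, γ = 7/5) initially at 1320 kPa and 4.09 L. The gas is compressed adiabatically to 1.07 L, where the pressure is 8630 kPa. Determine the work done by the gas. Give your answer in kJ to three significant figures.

W ≈ -9.59 kJ

Adiabatic: W = (P₁V₁ − P₂V₂)/(γ − 1) with γ = 7/5.
P₁V₁ = 5399 J, P₂V₂ = 9234 J.
W = (5399 − 9234) / 0.4 = -9588 J.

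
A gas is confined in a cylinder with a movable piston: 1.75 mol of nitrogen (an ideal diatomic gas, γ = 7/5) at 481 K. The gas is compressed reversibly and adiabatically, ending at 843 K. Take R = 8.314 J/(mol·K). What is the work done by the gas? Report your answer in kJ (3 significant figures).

Adiabatic ⇒ Q = 0, so W_by = −ΔU = nCᵥ(T₁ − T₂).
Cᵥ = 5R/2 = 20.79 J/(mol·K).
W = (1.75)(20.79)(481 − 843) = -13167 J.

W ≈ -13.2 kJ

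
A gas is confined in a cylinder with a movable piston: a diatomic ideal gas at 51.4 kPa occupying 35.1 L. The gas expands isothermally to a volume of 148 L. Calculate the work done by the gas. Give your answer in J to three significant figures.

W ≈ 2600 J

Isothermal: W = nRT ln(V₂/V₁) = P₁V₁ ln(V₂/V₁).
P₁V₁ = (51.4 kPa)(35.1 L) = 1804 J.
W = 1804 × ln(148/35.1) = 1804 × 1.439
W_by_gas = 2596 J.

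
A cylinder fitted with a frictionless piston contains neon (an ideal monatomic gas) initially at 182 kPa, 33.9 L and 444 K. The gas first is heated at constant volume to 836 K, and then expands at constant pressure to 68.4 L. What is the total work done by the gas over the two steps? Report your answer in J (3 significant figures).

Step 1 (isochoric): W = 0 (constant volume).
After step 1: P = 342.7 kPa (V unchanged).
Step 2 (isobaric): W = PΔV = (342.7 kPa)(68.4 − 33.9 L) = 11823 J.
W_total = 0 + 11823 = 11823 J.

W_total ≈ 11800 J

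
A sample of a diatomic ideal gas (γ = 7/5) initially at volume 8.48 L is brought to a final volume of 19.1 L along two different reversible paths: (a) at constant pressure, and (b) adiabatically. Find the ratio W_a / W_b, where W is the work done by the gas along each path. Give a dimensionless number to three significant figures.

Path (a) isobaric: W = P₁(V₂ − V₁) → W_a/(P₁V₁) = 1.252.
Path (b) adiabatic: W = P₁V₁(1 − (V₁/V₂)^(γ−1))/(γ−1) → W_b/(P₁V₁) = 0.6933.
W_a / W_b = 1.252 / 0.6933 = 1.806.

W_a / W_b ≈ 1.81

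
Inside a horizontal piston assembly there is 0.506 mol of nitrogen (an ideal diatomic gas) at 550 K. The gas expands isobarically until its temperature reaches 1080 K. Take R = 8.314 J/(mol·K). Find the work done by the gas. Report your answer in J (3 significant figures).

W ≈ 2230 J

Isobaric: W = P ΔV = nR ΔT.
W = (0.506)(8.314)(1080 − 550) = 2230 J.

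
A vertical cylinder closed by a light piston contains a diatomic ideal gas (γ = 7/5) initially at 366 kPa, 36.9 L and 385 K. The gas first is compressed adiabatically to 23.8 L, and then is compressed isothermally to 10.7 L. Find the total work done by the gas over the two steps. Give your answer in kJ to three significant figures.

W_total ≈ -19.3 kJ

Step 1 (adiabatic): W = (P₁V₁ − P₂V₂)/(γ−1) = (13505 − 16095)/0.4 = -6474 J.
After step 1: P = 676.3 kPa, V = 23.8 L, T = 458.8 K.
Step 2 (isothermal): W = P₁V₁ ln(V₂/V₁) = (16095) ln(10.7/23.8) = -12867 J.
W_total = -6474 − 12867 = -19341 J.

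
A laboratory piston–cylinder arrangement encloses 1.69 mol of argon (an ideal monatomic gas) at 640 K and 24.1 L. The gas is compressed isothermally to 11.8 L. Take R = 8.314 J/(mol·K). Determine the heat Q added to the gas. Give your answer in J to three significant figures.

Isothermal ⇒ ΔU = 0, so Q = W = nRT ln(V₂/V₁).
Q = (1.69)(8.314)(640) ln(11.8/24.1) = 8992 × -0.7141 = -6422 J.

Q ≈ -6420 J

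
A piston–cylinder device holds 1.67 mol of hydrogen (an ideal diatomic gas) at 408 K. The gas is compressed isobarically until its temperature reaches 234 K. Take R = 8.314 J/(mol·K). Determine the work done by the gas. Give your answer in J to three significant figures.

Isobaric: W = P ΔV = nR ΔT.
W = (1.67)(8.314)(234 − 408) = -2416 J.

W ≈ -2420 J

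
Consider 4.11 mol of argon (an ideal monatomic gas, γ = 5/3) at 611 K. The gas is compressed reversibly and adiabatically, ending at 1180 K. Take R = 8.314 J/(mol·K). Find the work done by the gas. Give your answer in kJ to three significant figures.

W ≈ -29.2 kJ

Adiabatic ⇒ Q = 0, so W_by = −ΔU = nCᵥ(T₁ − T₂).
Cᵥ = 3R/2 = 12.47 J/(mol·K).
W = (4.11)(12.47)(611 − 1180) = -29165 J.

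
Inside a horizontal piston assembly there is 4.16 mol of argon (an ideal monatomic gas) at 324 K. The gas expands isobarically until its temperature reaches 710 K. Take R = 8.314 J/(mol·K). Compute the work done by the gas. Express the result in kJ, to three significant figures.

Isobaric: W = P ΔV = nR ΔT.
W = (4.16)(8.314)(710 − 324) = 13350 J.

W ≈ 13.4 kJ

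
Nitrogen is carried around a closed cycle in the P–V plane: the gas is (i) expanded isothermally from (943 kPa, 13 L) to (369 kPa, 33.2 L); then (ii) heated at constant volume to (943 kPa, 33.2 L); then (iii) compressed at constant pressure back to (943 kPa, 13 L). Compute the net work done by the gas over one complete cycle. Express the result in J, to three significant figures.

W_net ≈ -7550 J

Leg (i): W = PᵢVᵢ ln(V_f/Vᵢ) = (12259) ln(33.2/13) = 11494 J.
Leg (ii): W = 0.
Leg (iii): W = PΔV = (943)(13 − 33.2) = -19049 J.
W_net = 11494 − 19049 = -7555 J.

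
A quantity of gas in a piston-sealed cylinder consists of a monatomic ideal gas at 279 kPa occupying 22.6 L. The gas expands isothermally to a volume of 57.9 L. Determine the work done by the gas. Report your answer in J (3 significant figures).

Isothermal: W = nRT ln(V₂/V₁) = P₁V₁ ln(V₂/V₁).
P₁V₁ = (279 kPa)(22.6 L) = 6305 J.
W = 6305 × ln(57.9/22.6) = 6305 × 0.9408
W_by_gas = 5932 J.

W ≈ 5930 J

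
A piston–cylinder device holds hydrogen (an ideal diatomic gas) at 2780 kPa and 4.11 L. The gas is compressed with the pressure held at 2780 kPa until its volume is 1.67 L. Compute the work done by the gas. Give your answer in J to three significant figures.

W ≈ -6780 J

Isobaric: W = P ΔV.
W = (2780 kPa)(1.67 − 4.11 L) = (2780)(-2.44) = -6783 J.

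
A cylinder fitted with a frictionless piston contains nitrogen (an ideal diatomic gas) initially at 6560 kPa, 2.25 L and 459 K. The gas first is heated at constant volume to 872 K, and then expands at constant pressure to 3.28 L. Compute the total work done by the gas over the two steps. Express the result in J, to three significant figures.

W_total ≈ 12800 J

Step 1 (isochoric): W = 0 (constant volume).
After step 1: P = 12463 kPa (V unchanged).
Step 2 (isobaric): W = PΔV = (12463 kPa)(3.28 − 2.25 L) = 12836 J.
W_total = 0 + 12836 = 12836 J.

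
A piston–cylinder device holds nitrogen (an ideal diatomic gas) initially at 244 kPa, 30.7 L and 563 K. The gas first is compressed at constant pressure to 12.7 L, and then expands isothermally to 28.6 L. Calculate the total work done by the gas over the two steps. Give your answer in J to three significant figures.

Step 1 (isobaric): W = PΔV = (244 kPa)(12.7 − 30.7 L) = -4392 J.
After step 1: P = 244 kPa, V = 12.7 L, T = 232.9 K.
Step 2 (isothermal): W = P₁V₁ ln(V₂/V₁) = (3099) ln(28.6/12.7) = 2516 J.
W_total = -4392 + 2516 = -1876 J.

W_total ≈ -1880 J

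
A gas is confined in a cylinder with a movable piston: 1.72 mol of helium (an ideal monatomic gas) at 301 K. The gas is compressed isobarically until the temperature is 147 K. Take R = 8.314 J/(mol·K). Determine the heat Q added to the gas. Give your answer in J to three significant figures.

Q ≈ -5510 J

Isobaric: W = nRΔT = (1.72)(8.314)(-154) = -2202 J.
ΔU = nCᵥΔT with Cᵥ = 3R/2: ΔU = (1.72)(12.47)(-154) = -3303 J.
Q = ΔU + W = -3303 − 2202 = -5506 J.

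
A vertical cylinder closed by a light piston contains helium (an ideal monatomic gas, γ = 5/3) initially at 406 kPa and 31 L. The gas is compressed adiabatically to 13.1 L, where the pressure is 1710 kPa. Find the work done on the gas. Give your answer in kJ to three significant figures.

W ≈ 14.7 kJ

Adiabatic: W = (P₁V₁ − P₂V₂)/(γ − 1) with γ = 5/3.
P₁V₁ = 12586 J, P₂V₂ = 22401 J.
W = (12586 − 22401) / 0.6667 = -14722 J.
Work on gas = −W_by = 14722 J.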